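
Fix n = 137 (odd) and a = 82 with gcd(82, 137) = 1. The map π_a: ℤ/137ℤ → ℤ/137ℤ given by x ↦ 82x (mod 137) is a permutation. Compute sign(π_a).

-1

Trace 17: π^k(17) = [17, 24, 50, 127, 2, 27, 22] for k=0..6.
Cycle lengths of π_82 on ℤ/137ℤ: [136, 1]; 2 cycles in total.
Σ(ℓ_i−1) = 137−2 = 135; sign = (−1)^135 = -1.
Check: (82/137) = -1 by Zolotarev.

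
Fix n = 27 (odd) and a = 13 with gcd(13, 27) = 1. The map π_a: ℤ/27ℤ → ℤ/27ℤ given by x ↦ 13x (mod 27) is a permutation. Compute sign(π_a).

+1

Orbit of 25 under x↦13x: [25, 1, 13, 7, 10, 22, 16]… (length divides ord_27(13)).
π_13 has 7 disjoint cycles with lengths [9, 9, 3, 3, 1, 1, 1] on {0,…,26}.
Σ(ℓ_i−1) = 27−7 = 20; sign = (−1)^20 = +1.
The Jacobi symbol (13|27) = +1 (Zolotarev) agrees.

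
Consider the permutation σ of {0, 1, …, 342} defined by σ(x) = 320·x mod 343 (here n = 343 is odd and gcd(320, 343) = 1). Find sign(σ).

Orbit of 62 under x↦320x: [62, 289, 213, 246, 173, 137, 279]… (length divides ord_343(320)).
Cycle lengths of π_320 on ℤ/343ℤ: [294, 42, 6, 1]; 4 cycles in total.
With 4 cycles on 343 points, sign = (−1)^{343−4} = -1.

-1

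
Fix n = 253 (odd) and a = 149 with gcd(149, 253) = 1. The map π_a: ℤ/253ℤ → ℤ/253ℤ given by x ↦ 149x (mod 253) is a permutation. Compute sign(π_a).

+1

Start at x=124: 124 → 7 → 31 → 65 → 71 → 206 → 81 → … (one orbit).
The orbit structure of x ↦ 149x mod 253: 5 orbits of sizes [110, 110, 22, 10, 1].
sign(π) = (−1)^{n − #cycles} = (−1)^{253−5} = (−1)^248 = +1.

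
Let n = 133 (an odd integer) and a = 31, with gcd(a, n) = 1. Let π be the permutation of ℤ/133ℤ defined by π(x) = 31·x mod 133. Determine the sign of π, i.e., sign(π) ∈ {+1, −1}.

Start at x=30: 30 → 132 → 102 → 103 → 1 → 31 → 30 (one orbit).
Cycle type of π: 6×22 + 1; total 23 cycles.
Σ(ℓ_i−1) = 133−23 = 110; sign = (−1)^110 = +1.
Via Zolotarev, sign(π_{31}) = (31|133) = +1.

+1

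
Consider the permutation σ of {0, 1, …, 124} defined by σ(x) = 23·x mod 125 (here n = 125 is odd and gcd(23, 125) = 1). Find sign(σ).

Orbit of 76 under x↦23x: [76, 123, 79, 67, 41, 68, 64]… (length divides ord_125(23)).
The orbit structure of x ↦ 23x mod 125: 4 orbits of sizes [100, 20, 4, 1].
125 − 4 = 121 transpositions; sign(π) = (−1)^121 = -1.
The Jacobi symbol (23|125) = -1 (Zolotarev) agrees.

-1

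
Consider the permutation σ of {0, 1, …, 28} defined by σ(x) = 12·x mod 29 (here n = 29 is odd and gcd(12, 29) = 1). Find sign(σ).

-1

Start at x=1: 1 → 12 → 28 → 17 → 1 (one orbit).
Decompose π into cycles: lengths [4, 4, 4, 4, 4, 4, 4, 1] (8 cycles, including the fixed point 0).
29 − 8 = 21 transpositions; sign(π) = (−1)^21 = -1.
Via Zolotarev, sign(π_{12}) = (12|29) = -1.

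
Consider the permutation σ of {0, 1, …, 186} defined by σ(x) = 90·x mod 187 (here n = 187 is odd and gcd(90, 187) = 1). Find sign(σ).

Orbit of 67 under x↦90x: [67, 46, 26, 96, 38, 54, 185]… (length divides ord_187(90)).
5 cycles of lengths [80, 80, 16, 10, 1].
Σ(ℓ_i−1) = 187−5 = 182; sign = (−1)^182 = +1.

+1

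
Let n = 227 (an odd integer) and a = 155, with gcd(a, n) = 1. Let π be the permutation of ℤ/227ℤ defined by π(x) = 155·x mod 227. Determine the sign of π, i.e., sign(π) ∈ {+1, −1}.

Orbit of 62 under x↦155x: [62, 76, 203, 139, 207, 78, 59]… (length divides ord_227(155)).
Cycle lengths of π_155 on ℤ/227ℤ: [113, 113, 1]; 3 cycles in total.
3 cycles on 227: each ℓ→(−1)^(ℓ−1), product (−1)^224 = +1.

+1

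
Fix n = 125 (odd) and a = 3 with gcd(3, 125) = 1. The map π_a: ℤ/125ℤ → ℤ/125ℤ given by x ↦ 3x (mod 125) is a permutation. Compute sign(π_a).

-1

Trace 111: π^k(111) = [111, 83, 124, 122, 116, 98, 44] for k=0..6.
4 cycles of lengths [100, 20, 4, 1].
sign(π) = (−1)^{n − #cycles} = (−1)^{125−4} = (−1)^121 = -1.
Via Zolotarev, sign(π_{3}) = (3|125) = -1.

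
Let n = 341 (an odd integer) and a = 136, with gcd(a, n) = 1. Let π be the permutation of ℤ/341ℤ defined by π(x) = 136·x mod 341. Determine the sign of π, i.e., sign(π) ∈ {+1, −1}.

-1

Orbit of 168 under x↦136x: [168, 1, 136, 82, 240, 245, 243]… (length divides ord_341(136)).
The orbit structure of x ↦ 136x mod 341: 14 orbits of sizes [30, 30, 30, 30, 30, 30, 30, 30, 30, 30, 30, 5, 5, 1].
With 14 cycles on 341 points, sign = (−1)^{341−14} = -1.
Zolotarev: (136|341) = -1, matching the cycle-count sign.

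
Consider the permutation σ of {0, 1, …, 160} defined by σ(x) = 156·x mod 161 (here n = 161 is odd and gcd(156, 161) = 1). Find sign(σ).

Start at x=2: 2 → 151 → 50 → 72 → 123 → 29 → 16 → … (one orbit).
π_156 has 9 disjoint cycles with lengths [33, 33, 33, 33, 11, 11, 3, 3, 1] on {0,…,160}.
With 9 cycles on 161 points, sign = (−1)^{161−9} = +1.

+1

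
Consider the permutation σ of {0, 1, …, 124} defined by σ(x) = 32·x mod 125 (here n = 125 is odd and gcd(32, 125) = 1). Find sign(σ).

Orbit of 118 under x↦32x: [118, 26, 82, 124, 93, 101, 107]… (length divides ord_125(32)).
Decompose π into cycles: lengths [20, 20, 20, 20, 20, 4, 4, 4, 4, 4, 4, 1] (12 cycles, including the fixed point 0).
n − c = 125 − 12 = 113; sign = (−1)^113 = -1.
The Jacobi symbol (32|125) = -1 (Zolotarev) agrees.

-1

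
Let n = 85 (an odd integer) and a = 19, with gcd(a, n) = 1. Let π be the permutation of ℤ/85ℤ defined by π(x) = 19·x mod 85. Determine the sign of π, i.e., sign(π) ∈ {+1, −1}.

Orbit of 1 under x↦19x: [1, 19, 21, 59, 16, 49, 81]… (length divides ord_85(19)).
13 cycles of lengths [8, 8, 8, 8, 8, 8, 8, 8, 8, 8, 2, 2, 1].
sign(π) = (−1)^{n − #cycles} = (−1)^{85−13} = (−1)^72 = +1.
Zolotarev: (19|85) = +1, matching the cycle-count sign.

+1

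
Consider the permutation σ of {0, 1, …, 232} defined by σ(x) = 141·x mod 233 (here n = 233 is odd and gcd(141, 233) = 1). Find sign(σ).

+1

Orbit of 37 under x↦141x: [37, 91, 16, 159, 51, 201, 148]… (length divides ord_233(141)).
Cycle type of π: 58×4 + 1; total 5 cycles.
5 cycles on 233: each ℓ→(−1)^(ℓ−1), product (−1)^228 = +1.
Via Zolotarev, sign(π_{141}) = (141|233) = +1.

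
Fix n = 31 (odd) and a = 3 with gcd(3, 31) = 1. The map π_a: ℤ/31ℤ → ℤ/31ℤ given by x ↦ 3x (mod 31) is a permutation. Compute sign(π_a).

Trace 21: π^k(21) = [21, 1, 3, 9, 27, 19, 26] for k=0..6.
Cycle type of π: 30 + 1; total 2 cycles.
Σ(ℓ_i−1) = 31−2 = 29; sign = (−1)^29 = -1.

-1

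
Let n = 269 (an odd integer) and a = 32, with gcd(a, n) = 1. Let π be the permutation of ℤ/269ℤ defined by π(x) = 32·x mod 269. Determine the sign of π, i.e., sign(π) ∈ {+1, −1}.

-1

Orbit of 205 under x↦32x: [205, 104, 100, 241, 180, 111, 55]… (length divides ord_269(32)).
The orbit structure of x ↦ 32x mod 269: 2 orbits of sizes [268, 1].
Σ(ℓ_i−1) = 269−2 = 267; sign = (−1)^267 = -1.
The Jacobi symbol (32|269) = -1 (Zolotarev) agrees.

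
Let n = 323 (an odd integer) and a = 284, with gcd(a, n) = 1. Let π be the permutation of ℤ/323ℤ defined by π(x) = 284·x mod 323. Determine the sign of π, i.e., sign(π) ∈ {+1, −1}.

Trace 75: π^k(75) = [75, 305, 56, 77, 227, 191, 303] for k=0..6.
π_284 has 29 disjoint cycles with lengths [16, 16, 16, 16, 16, 16, 16, 16, 16, 16, 16, 16, 16, 16, 16, 16, 16, 16, 16, 2, 2, 2, 2, 2, 2, 2, 2, 2, 1] on {0,…,322}.
sign(π) = (−1)^{n − #cycles} = (−1)^{323−29} = (−1)^294 = +1.
Check: (284/323) = +1 by Zolotarev.

+1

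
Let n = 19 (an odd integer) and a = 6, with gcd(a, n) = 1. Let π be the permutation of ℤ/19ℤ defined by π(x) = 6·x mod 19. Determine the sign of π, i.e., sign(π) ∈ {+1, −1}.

Orbit of 11 under x↦6x: [11, 9, 16, 1, 6, 17, 7]… (length divides ord_19(6)).
Cycle lengths of π_6 on ℤ/19ℤ: [9, 9, 1]; 3 cycles in total.
3 cycles on 19: each ℓ→(−1)^(ℓ−1), product (−1)^16 = +1.

+1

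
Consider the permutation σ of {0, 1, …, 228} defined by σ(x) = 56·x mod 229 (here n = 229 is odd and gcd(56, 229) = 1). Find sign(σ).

+1

Orbit of 132 under x↦56x: [132, 64, 149, 100, 104, 99, 48]… (length divides ord_229(56)).
Cycle lengths of π_56 on ℤ/229ℤ: [114, 114, 1]; 3 cycles in total.
With 3 cycles on 229 points, sign = (−1)^{229−3} = +1.
Zolotarev: (56|229) = +1, matching the cycle-count sign.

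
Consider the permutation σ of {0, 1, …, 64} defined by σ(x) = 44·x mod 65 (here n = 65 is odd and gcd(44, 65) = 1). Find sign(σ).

-1

Trace 34: π^k(34) = [34, 1, 44, 51] for k=0..3.
18 cycles of lengths [4, 4, 4, 4, 4, 4, 4, 4, 4, 4, 4, 4, 4, 4, 4, 2, 2, 1].
Σ(ℓ_i−1) = 65−18 = 47; sign = (−1)^47 = -1.
Zolotarev: (44|65) = -1, matching the cycle-count sign.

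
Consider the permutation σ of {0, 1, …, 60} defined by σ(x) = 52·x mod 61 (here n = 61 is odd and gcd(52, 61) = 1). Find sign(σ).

+1

Start at x=60: 60 → 9 → 41 → 58 → 27 → 1 → 52 → … (one orbit).
Cycle lengths of π_52 on ℤ/61ℤ: [10, 10, 10, 10, 10, 10, 1]; 7 cycles in total.
61 − 7 = 54 transpositions; sign(π) = (−1)^54 = +1.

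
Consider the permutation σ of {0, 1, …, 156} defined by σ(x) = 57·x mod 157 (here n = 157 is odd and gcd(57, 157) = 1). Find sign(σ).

+1

Trace 68: π^k(68) = [68, 108, 33, 154, 143, 144, 44] for k=0..6.
3 cycles of lengths [78, 78, 1].
sign(π) = (−1)^{n − #cycles} = (−1)^{157−3} = (−1)^154 = +1.
Via Zolotarev, sign(π_{57}) = (57|157) = +1.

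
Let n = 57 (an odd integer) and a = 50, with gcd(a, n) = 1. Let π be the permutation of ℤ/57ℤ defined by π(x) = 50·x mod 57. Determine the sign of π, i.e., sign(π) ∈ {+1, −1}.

Trace 1: π^k(1) = [1, 50, 49, 56, 7, 8] for k=0..5.
Cycle type of π: 6×9 + 2 + 1; total 11 cycles.
With 11 cycles on 57 points, sign = (−1)^{57−11} = +1.

+1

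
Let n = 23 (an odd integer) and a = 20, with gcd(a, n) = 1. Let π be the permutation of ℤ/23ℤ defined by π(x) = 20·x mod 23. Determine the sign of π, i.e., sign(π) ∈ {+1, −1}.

Trace 3: π^k(3) = [3, 14, 4, 11, 13, 7, 2] for k=0..6.
The orbit structure of x ↦ 20x mod 23: 2 orbits of sizes [22, 1].
sign(π) = (−1)^{n − #cycles} = (−1)^{23−2} = (−1)^21 = -1.
The Jacobi symbol (20|23) = -1 (Zolotarev) agrees.

-1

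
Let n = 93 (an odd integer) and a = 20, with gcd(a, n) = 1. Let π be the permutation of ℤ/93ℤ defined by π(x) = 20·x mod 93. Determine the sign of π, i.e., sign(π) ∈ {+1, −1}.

Trace 2: π^k(2) = [2, 40, 56, 4, 80, 19, 8] for k=0..6.
6 cycles of lengths [30, 30, 15, 15, 2, 1].
n − c = 93 − 6 = 87; sign = (−1)^87 = -1.

-1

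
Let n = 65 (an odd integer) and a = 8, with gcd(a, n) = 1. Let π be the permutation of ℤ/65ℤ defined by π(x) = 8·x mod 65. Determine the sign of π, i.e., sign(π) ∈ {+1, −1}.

Orbit of 57 under x↦8x: [57, 1, 8, 64]… (length divides ord_65(8)).
17 cycles of lengths [4, 4, 4, 4, 4, 4, 4, 4, 4, 4, 4, 4, 4, 4, 4, 4, 1].
With 17 cycles on 65 points, sign = (−1)^{65−17} = +1.

+1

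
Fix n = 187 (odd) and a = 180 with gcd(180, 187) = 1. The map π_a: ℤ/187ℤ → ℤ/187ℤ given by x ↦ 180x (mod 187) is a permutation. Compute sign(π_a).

Trace 100: π^k(100) = [100, 48, 38, 108, 179, 56, 169] for k=0..6.
π_180 has 6 disjoint cycles with lengths [80, 80, 16, 5, 5, 1] on {0,…,186}.
187 − 6 = 181 transpositions; sign(π) = (−1)^181 = -1.

-1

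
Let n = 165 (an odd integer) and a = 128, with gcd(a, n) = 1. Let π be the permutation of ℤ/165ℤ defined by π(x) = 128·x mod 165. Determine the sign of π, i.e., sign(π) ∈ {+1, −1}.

-1

Orbit of 136 under x↦128x: [136, 83, 64, 107, 1, 128, 49]… (length divides ord_165(128)).
Cycle type of π: 20×6 + 10×3 + 4×3 + 2 + 1; total 14 cycles.
165 − 14 = 151 transpositions; sign(π) = (−1)^151 = -1.
The Jacobi symbol (128|165) = -1 (Zolotarev) agrees.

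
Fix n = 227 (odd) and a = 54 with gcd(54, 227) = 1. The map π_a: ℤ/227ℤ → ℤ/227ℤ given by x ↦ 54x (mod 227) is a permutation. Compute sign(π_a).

Orbit of 180 under x↦54x: [180, 186, 56, 73, 83, 169, 46]… (length divides ord_227(54)).
Cycle lengths of π_54 on ℤ/227ℤ: [226, 1]; 2 cycles in total.
2 cycles on 227: each ℓ→(−1)^(ℓ−1), product (−1)^225 = -1.

-1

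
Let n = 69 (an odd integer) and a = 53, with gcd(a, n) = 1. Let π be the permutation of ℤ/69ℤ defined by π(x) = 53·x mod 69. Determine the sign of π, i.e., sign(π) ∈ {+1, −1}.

+1

Start at x=65: 65 → 64 → 11 → 31 → 56 → 1 → 53 → … (one orbit).
5 cycles of lengths [22, 22, 22, 2, 1].
69 − 5 = 64 transpositions; sign(π) = (−1)^64 = +1.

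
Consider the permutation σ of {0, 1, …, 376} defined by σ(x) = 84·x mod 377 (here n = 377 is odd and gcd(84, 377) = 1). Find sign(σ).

Start at x=280: 280 → 146 → 200 → 212 → 89 → 313 → 279 → … (one orbit).
Cycle type of π: 84×4 + 28 + 12 + 1; total 7 cycles.
377 − 7 = 370 transpositions; sign(π) = (−1)^370 = +1.

+1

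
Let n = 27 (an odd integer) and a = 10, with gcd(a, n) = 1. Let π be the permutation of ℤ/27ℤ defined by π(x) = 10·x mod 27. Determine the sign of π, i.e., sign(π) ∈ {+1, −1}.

Start at x=10: 10 → 19 → 1 → 10 (one orbit).
Cycle lengths of π_10 on ℤ/27ℤ: [3, 3, 3, 3, 3, 3, 1, 1, 1, 1, 1, 1, 1, 1, 1]; 15 cycles in total.
sign(π) = (−1)^{n − #cycles} = (−1)^{27−15} = (−1)^12 = +1.
Via Zolotarev, sign(π_{10}) = (10|27) = +1.

+1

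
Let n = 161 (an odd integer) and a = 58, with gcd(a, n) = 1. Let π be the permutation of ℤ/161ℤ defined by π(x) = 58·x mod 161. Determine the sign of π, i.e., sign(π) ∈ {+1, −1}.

+1

Start at x=39: 39 → 8 → 142 → 25 → 1 → 58 → 144 → … (one orbit).
Cycle type of π: 33×4 + 11×2 + 3×2 + 1; total 9 cycles.
sign(π) = (−1)^{n − #cycles} = (−1)^{161−9} = (−1)^152 = +1.
The Jacobi symbol (58|161) = +1 (Zolotarev) agrees.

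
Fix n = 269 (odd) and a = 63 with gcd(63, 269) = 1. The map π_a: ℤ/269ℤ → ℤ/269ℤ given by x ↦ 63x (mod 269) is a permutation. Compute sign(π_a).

-1

Orbit of 222 under x↦63x: [222, 267, 143, 132, 246, 165, 173]… (length divides ord_269(63)).
Decompose π into cycles: lengths [268, 1] (2 cycles, including the fixed point 0).
269 − 2 = 267 transpositions; sign(π) = (−1)^267 = -1.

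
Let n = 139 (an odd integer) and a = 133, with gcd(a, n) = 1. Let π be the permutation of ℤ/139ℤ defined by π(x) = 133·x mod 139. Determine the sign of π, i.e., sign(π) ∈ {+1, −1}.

-1

Trace 23: π^k(23) = [23, 1, 133, 36, 62, 45, 8] for k=0..6.
Decompose π into cycles: lengths [46, 46, 46, 1] (4 cycles, including the fixed point 0).
With 4 cycles on 139 points, sign = (−1)^{139−4} = -1.
Check: (133/139) = -1 by Zolotarev.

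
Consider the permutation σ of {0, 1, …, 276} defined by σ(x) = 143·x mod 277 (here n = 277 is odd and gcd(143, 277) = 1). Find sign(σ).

-1

Start at x=93: 93 → 3 → 152 → 130 → 31 → 1 → 143 → … (one orbit).
The orbit structure of x ↦ 143x mod 277: 2 orbits of sizes [276, 1].
Σ(ℓ_i−1) = 277−2 = 275; sign = (−1)^275 = -1.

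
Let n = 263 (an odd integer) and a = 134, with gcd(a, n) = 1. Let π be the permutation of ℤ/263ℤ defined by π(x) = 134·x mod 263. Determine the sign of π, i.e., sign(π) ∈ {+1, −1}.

Start at x=128: 128 → 57 → 11 → 159 → 3 → 139 → 216 → … (one orbit).
π_134 has 2 disjoint cycles with lengths [262, 1] on {0,…,262}.
With 2 cycles on 263 points, sign = (−1)^{263−2} = -1.
The Jacobi symbol (134|263) = -1 (Zolotarev) agrees.

-1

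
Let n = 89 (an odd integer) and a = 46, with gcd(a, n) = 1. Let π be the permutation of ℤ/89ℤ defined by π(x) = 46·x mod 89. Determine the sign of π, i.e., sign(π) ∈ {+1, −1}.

-1

Orbit of 2 under x↦46x: [2, 3, 49, 29, 88, 43, 20]… (length divides ord_89(46)).
π_46 has 2 disjoint cycles with lengths [88, 1] on {0,…,88}.
89 − 2 = 87 transpositions; sign(π) = (−1)^87 = -1.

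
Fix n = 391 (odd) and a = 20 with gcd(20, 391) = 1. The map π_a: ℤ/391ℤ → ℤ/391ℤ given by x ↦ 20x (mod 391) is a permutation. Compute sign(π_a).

+1

Start at x=1: 1 → 20 → 9 → 180 → 81 → 56 → 338 → … (one orbit).
The orbit structure of x ↦ 20x mod 391: 5 orbits of sizes [176, 176, 22, 16, 1].
With 5 cycles on 391 points, sign = (−1)^{391−5} = +1.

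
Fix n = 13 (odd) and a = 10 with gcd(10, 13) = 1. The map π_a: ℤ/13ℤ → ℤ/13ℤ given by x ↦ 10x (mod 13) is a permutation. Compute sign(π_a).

Start at x=10: 10 → 9 → 12 → 3 → 4 → 1 → 10 (one orbit).
π_10 has 3 disjoint cycles with lengths [6, 6, 1] on {0,…,12}.
Σ(ℓ_i−1) = 13−3 = 10; sign = (−1)^10 = +1.

+1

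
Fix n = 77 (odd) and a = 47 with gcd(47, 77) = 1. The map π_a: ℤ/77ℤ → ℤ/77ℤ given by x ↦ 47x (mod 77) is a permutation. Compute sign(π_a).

-1

Trace 37: π^k(37) = [37, 45, 36, 75, 60, 48, 23] for k=0..6.
π_47 has 6 disjoint cycles with lengths [30, 30, 6, 5, 5, 1] on {0,…,76}.
With 6 cycles on 77 points, sign = (−1)^{77−6} = -1.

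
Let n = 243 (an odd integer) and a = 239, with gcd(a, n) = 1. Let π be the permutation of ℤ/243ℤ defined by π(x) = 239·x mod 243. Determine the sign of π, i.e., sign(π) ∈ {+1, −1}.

-1

Trace 23: π^k(23) = [23, 151, 125, 229, 56, 19, 167] for k=0..6.
Cycle lengths of π_239 on ℤ/243ℤ: [162, 54, 18, 6, 2, 1]; 6 cycles in total.
n − c = 243 − 6 = 237; sign = (−1)^237 = -1.
Check: (239/243) = -1 by Zolotarev.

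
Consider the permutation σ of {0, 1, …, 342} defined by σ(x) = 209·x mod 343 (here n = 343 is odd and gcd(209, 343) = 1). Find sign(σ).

Start at x=330: 330 → 27 → 155 → 153 → 78 → 181 → 99 → … (one orbit).
Cycle type of π: 98×3 + 14×3 + 2×3 + 1; total 10 cycles.
Σ(ℓ_i−1) = 343−10 = 333; sign = (−1)^333 = -1.

-1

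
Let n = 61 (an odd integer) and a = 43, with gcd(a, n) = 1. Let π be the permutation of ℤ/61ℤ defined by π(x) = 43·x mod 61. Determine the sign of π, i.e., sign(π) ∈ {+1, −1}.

-1

Start at x=43: 43 → 19 → 24 → 56 → 29 → 27 → 2 → … (one orbit).
2 cycles of lengths [60, 1].
Σ(ℓ_i−1) = 61−2 = 59; sign = (−1)^59 = -1.
Via Zolotarev, sign(π_{43}) = (43|61) = -1.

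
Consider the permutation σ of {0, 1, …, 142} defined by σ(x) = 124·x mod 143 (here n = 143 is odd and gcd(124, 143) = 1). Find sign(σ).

Trace 58: π^k(58) = [58, 42, 60, 4, 67, 14, 20] for k=0..6.
The orbit structure of x ↦ 124x mod 143: 6 orbits of sizes [60, 60, 12, 5, 5, 1].
Σ(ℓ_i−1) = 143−6 = 137; sign = (−1)^137 = -1.
Zolotarev: (124|143) = -1, matching the cycle-count sign.

-1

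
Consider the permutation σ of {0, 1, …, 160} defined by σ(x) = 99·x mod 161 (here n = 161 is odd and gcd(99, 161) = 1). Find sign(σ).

-1

Orbit of 36 under x↦99x: [36, 22, 85, 43, 71, 106, 29]… (length divides ord_161(99)).
π_99 has 14 disjoint cycles with lengths [22, 22, 22, 22, 22, 22, 22, 1, 1, 1, 1, 1, 1, 1] on {0,…,160}.
Σ(ℓ_i−1) = 161−14 = 147; sign = (−1)^147 = -1.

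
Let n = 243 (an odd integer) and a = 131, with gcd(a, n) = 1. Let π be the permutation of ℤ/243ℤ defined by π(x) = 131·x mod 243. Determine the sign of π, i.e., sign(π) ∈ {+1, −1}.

-1

Start at x=161: 161 → 193 → 11 → 226 → 203 → 106 → 35 → … (one orbit).
Cycle type of π: 162 + 54 + 18 + 6 + 2 + 1; total 6 cycles.
Σ(ℓ_i−1) = 243−6 = 237; sign = (−1)^237 = -1.
(131|243)_J = -1 (Zolotarev's lemma cross-check).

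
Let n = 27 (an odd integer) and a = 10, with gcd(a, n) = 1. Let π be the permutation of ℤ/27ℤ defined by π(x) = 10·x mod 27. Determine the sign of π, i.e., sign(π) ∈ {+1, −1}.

Trace 19: π^k(19) = [19, 1, 10] for k=0..2.
Cycle type of π: 3×6 + 1×9; total 15 cycles.
Σ(ℓ_i−1) = 27−15 = 12; sign = (−1)^12 = +1.
Zolotarev: (10|27) = +1, matching the cycle-count sign.

+1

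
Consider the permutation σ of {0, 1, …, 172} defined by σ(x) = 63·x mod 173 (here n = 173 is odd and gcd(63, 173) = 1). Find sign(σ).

-1

Start at x=127: 127 → 43 → 114 → 89 → 71 → 148 → 155 → … (one orbit).
Cycle lengths of π_63 on ℤ/173ℤ: [172, 1]; 2 cycles in total.
2 cycles on 173: each ℓ→(−1)^(ℓ−1), product (−1)^171 = -1.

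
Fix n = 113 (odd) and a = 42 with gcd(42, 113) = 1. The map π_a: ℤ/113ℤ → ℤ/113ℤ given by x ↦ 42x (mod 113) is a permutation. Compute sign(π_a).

Orbit of 78 under x↦42x: [78, 112, 71, 44, 40, 98, 48]… (length divides ord_113(42)).
π_42 has 8 disjoint cycles with lengths [16, 16, 16, 16, 16, 16, 16, 1] on {0,…,112}.
sign(π) = (−1)^{n − #cycles} = (−1)^{113−8} = (−1)^105 = -1.

-1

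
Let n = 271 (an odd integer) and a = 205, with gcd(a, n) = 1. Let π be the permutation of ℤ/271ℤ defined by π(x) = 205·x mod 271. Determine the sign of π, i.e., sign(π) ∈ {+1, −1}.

Start at x=69: 69 → 53 → 25 → 247 → 229 → 62 → 244 → … (one orbit).
Cycle lengths of π_205 on ℤ/271ℤ: [135, 135, 1]; 3 cycles in total.
3 cycles on 271: each ℓ→(−1)^(ℓ−1), product (−1)^268 = +1.
Zolotarev: (205|271) = +1, matching the cycle-count sign.

+1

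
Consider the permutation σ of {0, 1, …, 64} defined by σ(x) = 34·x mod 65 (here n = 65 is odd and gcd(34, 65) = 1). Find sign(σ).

-1

Trace 44: π^k(44) = [44, 1, 34, 51] for k=0..3.
Decompose π into cycles: lengths [4, 4, 4, 4, 4, 4, 4, 4, 4, 4, 4, 4, 4, 4, 4, 2, 2, 1] (18 cycles, including the fixed point 0).
n − c = 65 − 18 = 47; sign = (−1)^47 = -1.
Zolotarev: (34|65) = -1, matching the cycle-count sign.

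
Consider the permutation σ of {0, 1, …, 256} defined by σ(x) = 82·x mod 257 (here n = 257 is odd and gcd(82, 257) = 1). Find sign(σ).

Start at x=33: 33 → 136 → 101 → 58 → 130 → 123 → 63 → … (one orbit).
Decompose π into cycles: lengths [256, 1] (2 cycles, including the fixed point 0).
sign(π) = (−1)^{n − #cycles} = (−1)^{257−2} = (−1)^255 = -1.
Zolotarev: (82|257) = -1, matching the cycle-count sign.

-1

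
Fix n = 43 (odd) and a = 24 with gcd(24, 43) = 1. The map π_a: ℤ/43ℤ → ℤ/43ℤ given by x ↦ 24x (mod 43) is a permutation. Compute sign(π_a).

Orbit of 17 under x↦24x: [17, 21, 31, 13, 11, 6, 15]… (length divides ord_43(24)).
The orbit structure of x ↦ 24x mod 43: 3 orbits of sizes [21, 21, 1].
With 3 cycles on 43 points, sign = (−1)^{43−3} = +1.
Zolotarev: (24|43) = +1, matching the cycle-count sign.

+1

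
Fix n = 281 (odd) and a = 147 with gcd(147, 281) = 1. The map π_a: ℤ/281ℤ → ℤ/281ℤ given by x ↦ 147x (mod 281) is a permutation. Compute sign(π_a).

-1

Start at x=253: 253 → 99 → 222 → 38 → 247 → 60 → 109 → … (one orbit).
The orbit structure of x ↦ 147x mod 281: 6 orbits of sizes [56, 56, 56, 56, 56, 1].
With 6 cycles on 281 points, sign = (−1)^{281−6} = -1.
Via Zolotarev, sign(π_{147}) = (147|281) = -1.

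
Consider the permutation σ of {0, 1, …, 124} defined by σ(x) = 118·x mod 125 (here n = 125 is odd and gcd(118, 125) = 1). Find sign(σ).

Start at x=7: 7 → 76 → 93 → 99 → 57 → 101 → 43 → … (one orbit).
Cycle lengths of π_118 on ℤ/125ℤ: [20, 20, 20, 20, 20, 4, 4, 4, 4, 4, 4, 1]; 12 cycles in total.
sign(π) = (−1)^{n − #cycles} = (−1)^{125−12} = (−1)^113 = -1.

-1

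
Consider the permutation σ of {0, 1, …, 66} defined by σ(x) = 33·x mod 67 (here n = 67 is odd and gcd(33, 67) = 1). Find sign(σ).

+1

Orbit of 16 under x↦33x: [16, 59, 4, 65, 1, 33, 17]… (length divides ord_67(33)).
Cycle type of π: 33×2 + 1; total 3 cycles.
3 cycles on 67: each ℓ→(−1)^(ℓ−1), product (−1)^64 = +1.
The Jacobi symbol (33|67) = +1 (Zolotarev) agrees.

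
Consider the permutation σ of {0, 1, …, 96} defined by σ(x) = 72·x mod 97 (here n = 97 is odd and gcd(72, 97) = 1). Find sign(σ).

+1

Orbit of 81 under x↦72x: [81, 12, 88, 31, 1, 72, 43]… (length divides ord_97(72)).
Cycle type of π: 48×2 + 1; total 3 cycles.
With 3 cycles on 97 points, sign = (−1)^{97−3} = +1.
Via Zolotarev, sign(π_{72}) = (72|97) = +1.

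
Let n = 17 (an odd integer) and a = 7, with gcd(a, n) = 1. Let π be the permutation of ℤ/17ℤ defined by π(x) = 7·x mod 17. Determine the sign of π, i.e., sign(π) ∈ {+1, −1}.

Trace 8: π^k(8) = [8, 5, 1, 7, 15, 3, 4] for k=0..6.
The orbit structure of x ↦ 7x mod 17: 2 orbits of sizes [16, 1].
2 cycles on 17: each ℓ→(−1)^(ℓ−1), product (−1)^15 = -1.

-1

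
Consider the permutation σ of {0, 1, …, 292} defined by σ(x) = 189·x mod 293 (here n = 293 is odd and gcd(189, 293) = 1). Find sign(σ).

Start at x=191: 191 → 60 → 206 → 258 → 124 → 289 → 123 → … (one orbit).
5 cycles of lengths [73, 73, 73, 73, 1].
293 − 5 = 288 transpositions; sign(π) = (−1)^288 = +1.
Zolotarev: (189|293) = +1, matching the cycle-count sign.

+1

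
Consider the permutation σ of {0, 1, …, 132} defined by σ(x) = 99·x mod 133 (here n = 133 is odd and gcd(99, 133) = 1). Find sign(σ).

+1

Start at x=1: 1 → 99 → 92 → 64 → 85 → 36 → 106 → … (one orbit).
Decompose π into cycles: lengths [9, 9, 9, 9, 9, 9, 9, 9, 9, 9, 9, 9, 9, 9, 1, 1, 1, 1, 1, 1, 1] (21 cycles, including the fixed point 0).
With 21 cycles on 133 points, sign = (−1)^{133−21} = +1.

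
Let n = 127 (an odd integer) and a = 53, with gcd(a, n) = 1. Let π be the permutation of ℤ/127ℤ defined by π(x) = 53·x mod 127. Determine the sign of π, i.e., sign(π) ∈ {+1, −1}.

Orbit of 84 under x↦53x: [84, 7, 117, 105, 104, 51, 36]… (length divides ord_127(53)).
π_53 has 2 disjoint cycles with lengths [126, 1] on {0,…,126}.
127 − 2 = 125 transpositions; sign(π) = (−1)^125 = -1.
Zolotarev: (53|127) = -1, matching the cycle-count sign.

-1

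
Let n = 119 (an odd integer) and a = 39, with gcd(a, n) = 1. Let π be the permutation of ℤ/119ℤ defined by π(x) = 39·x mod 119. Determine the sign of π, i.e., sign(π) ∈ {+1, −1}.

-1

Orbit of 4 under x↦39x: [4, 37, 15, 109, 86, 22, 25]… (length divides ord_119(39)).
Cycle lengths of π_39 on ℤ/119ℤ: [48, 48, 16, 3, 3, 1]; 6 cycles in total.
6 cycles on 119: each ℓ→(−1)^(ℓ−1), product (−1)^113 = -1.
The Jacobi symbol (39|119) = -1 (Zolotarev) agrees.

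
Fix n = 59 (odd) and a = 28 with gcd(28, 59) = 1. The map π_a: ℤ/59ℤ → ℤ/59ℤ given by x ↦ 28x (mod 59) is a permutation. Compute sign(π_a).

+1

Orbit of 9 under x↦28x: [9, 16, 35, 36, 5, 22, 26]… (length divides ord_59(28)).
Cycle lengths of π_28 on ℤ/59ℤ: [29, 29, 1]; 3 cycles in total.
n − c = 59 − 3 = 56; sign = (−1)^56 = +1.
The Jacobi symbol (28|59) = +1 (Zolotarev) agrees.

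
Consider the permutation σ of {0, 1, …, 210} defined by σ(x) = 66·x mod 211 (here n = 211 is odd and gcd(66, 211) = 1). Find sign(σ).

+1

Start at x=122: 122 → 34 → 134 → 193 → 78 → 84 → 58 → … (one orbit).
The orbit structure of x ↦ 66x mod 211: 3 orbits of sizes [105, 105, 1].
211 − 3 = 208 transpositions; sign(π) = (−1)^208 = +1.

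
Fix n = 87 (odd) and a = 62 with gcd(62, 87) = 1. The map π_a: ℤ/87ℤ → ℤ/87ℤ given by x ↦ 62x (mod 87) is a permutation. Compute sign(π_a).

Orbit of 25 under x↦62x: [25, 71, 52, 5, 49, 80, 1]… (length divides ord_87(62)).
π_62 has 8 disjoint cycles with lengths [14, 14, 14, 14, 14, 14, 2, 1] on {0,…,86}.
n − c = 87 − 8 = 79; sign = (−1)^79 = -1.

-1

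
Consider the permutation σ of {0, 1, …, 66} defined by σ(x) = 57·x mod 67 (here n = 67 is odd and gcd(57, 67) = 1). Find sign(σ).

Trace 45: π^k(45) = [45, 19, 11, 24, 28, 55, 53] for k=0..6.
2 cycles of lengths [66, 1].
Σ(ℓ_i−1) = 67−2 = 65; sign = (−1)^65 = -1.

-1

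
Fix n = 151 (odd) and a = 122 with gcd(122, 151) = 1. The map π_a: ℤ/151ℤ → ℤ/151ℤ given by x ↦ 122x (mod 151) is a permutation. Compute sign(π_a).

Orbit of 72 under x↦122x: [72, 26, 1, 122, 86, 73, 148]… (length divides ord_151(122)).
π_122 has 4 disjoint cycles with lengths [50, 50, 50, 1] on {0,…,150}.
With 4 cycles on 151 points, sign = (−1)^{151−4} = -1.
(122|151)_J = -1 (Zolotarev's lemma cross-check).

-1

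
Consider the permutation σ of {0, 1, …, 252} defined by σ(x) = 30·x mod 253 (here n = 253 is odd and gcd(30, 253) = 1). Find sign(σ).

+1

Trace 160: π^k(160) = [160, 246, 43, 25, 244, 236, 249] for k=0..6.
5 cycles of lengths [110, 110, 22, 10, 1].
n − c = 253 − 5 = 248; sign = (−1)^248 = +1.
Check: (30/253) = +1 by Zolotarev.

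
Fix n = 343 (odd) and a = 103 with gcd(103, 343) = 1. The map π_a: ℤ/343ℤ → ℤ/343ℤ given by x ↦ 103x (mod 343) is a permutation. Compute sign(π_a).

Orbit of 281 under x↦103x: [281, 131, 116, 286, 303, 339, 274]… (length divides ord_343(103)).
Cycle lengths of π_103 on ℤ/343ℤ: [294, 42, 6, 1]; 4 cycles in total.
With 4 cycles on 343 points, sign = (−1)^{343−4} = -1.
The Jacobi symbol (103|343) = -1 (Zolotarev) agrees.

-1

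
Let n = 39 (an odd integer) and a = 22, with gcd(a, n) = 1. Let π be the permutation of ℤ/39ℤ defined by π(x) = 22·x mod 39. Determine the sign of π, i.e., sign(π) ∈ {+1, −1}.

Trace 22: π^k(22) = [22, 16, 1] for k=0..2.
π_22 has 15 disjoint cycles with lengths [3, 3, 3, 3, 3, 3, 3, 3, 3, 3, 3, 3, 1, 1, 1] on {0,…,38}.
39 − 15 = 24 transpositions; sign(π) = (−1)^24 = +1.
Via Zolotarev, sign(π_{22}) = (22|39) = +1.

+1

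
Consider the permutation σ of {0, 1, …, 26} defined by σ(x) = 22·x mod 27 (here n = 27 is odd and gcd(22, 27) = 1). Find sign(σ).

+1

Start at x=7: 7 → 19 → 13 → 16 → 1 → 22 → 25 → … (one orbit).
Cycle lengths of π_22 on ℤ/27ℤ: [9, 9, 3, 3, 1, 1, 1]; 7 cycles in total.
n − c = 27 − 7 = 20; sign = (−1)^20 = +1.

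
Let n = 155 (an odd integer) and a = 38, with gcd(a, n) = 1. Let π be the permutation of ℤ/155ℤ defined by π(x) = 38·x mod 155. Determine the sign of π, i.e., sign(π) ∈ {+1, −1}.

-1

Orbit of 32 under x↦38x: [32, 131, 18, 64, 107, 36, 128]… (length divides ord_155(38)).
6 cycles of lengths [60, 60, 15, 15, 4, 1].
n − c = 155 − 6 = 149; sign = (−1)^149 = -1.
(38|155)_J = -1 (Zolotarev's lemma cross-check).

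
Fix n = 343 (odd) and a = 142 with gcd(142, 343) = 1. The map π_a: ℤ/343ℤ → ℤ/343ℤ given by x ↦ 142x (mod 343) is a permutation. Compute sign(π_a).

+1

Start at x=135: 135 → 305 → 92 → 30 → 144 → 211 → 121 → … (one orbit).
Cycle lengths of π_142 on ℤ/343ℤ: [147, 147, 21, 21, 3, 3, 1]; 7 cycles in total.
n − c = 343 − 7 = 336; sign = (−1)^336 = +1.
The Jacobi symbol (142|343) = +1 (Zolotarev) agrees.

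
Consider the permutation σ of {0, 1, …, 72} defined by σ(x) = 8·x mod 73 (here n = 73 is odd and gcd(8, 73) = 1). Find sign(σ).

Trace 64: π^k(64) = [64, 1, 8] for k=0..2.
25 cycles of lengths [3, 3, 3, 3, 3, 3, 3, 3, 3, 3, 3, 3, 3, 3, 3, 3, 3, 3, 3, 3, 3, 3, 3, 3, 1].
sign(π) = (−1)^{n − #cycles} = (−1)^{73−25} = (−1)^48 = +1.

+1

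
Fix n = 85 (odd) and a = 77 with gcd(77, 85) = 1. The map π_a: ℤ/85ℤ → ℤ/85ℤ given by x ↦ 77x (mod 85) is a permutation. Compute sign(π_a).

-1

Orbit of 16 under x↦77x: [16, 42, 4, 53, 1, 77, 64]… (length divides ord_85(77)).
Cycle lengths of π_77 on ℤ/85ℤ: [8, 8, 8, 8, 8, 8, 8, 8, 8, 8, 4, 1]; 12 cycles in total.
Σ(ℓ_i−1) = 85−12 = 73; sign = (−1)^73 = -1.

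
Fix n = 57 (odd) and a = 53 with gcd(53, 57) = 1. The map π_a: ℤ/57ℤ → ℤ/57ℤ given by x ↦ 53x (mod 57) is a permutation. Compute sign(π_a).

+1

Start at x=32: 32 → 43 → 56 → 4 → 41 → 7 → 29 → … (one orbit).
π_53 has 5 disjoint cycles with lengths [18, 18, 18, 2, 1] on {0,…,56}.
Σ(ℓ_i−1) = 57−5 = 52; sign = (−1)^52 = +1.
(53|57)_J = +1 (Zolotarev's lemma cross-check).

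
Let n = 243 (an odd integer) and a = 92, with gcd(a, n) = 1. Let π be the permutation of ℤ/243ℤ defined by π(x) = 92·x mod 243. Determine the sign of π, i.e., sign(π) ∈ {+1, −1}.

Orbit of 176 under x↦92x: [176, 154, 74, 4, 125, 79, 221]… (length divides ord_243(92)).
Decompose π into cycles: lengths [162, 54, 18, 6, 2, 1] (6 cycles, including the fixed point 0).
243 − 6 = 237 transpositions; sign(π) = (−1)^237 = -1.

-1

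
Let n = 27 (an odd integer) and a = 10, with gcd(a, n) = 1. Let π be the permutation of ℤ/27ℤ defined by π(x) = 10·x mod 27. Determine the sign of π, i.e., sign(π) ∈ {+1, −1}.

+1

Trace 19: π^k(19) = [19, 1, 10] for k=0..2.
Cycle lengths of π_10 on ℤ/27ℤ: [3, 3, 3, 3, 3, 3, 1, 1, 1, 1, 1, 1, 1, 1, 1]; 15 cycles in total.
27 − 15 = 12 transpositions; sign(π) = (−1)^12 = +1.
(10|27)_J = +1 (Zolotarev's lemma cross-check).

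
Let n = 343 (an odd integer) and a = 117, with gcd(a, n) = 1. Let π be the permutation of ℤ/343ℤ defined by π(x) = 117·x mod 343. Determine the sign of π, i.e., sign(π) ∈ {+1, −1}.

Start at x=313: 313 → 263 → 244 → 79 → 325 → 295 → 215 → … (one orbit).
16 cycles of lengths [42, 42, 42, 42, 42, 42, 42, 6, 6, 6, 6, 6, 6, 6, 6, 1].
16 cycles on 343: each ℓ→(−1)^(ℓ−1), product (−1)^327 = -1.

-1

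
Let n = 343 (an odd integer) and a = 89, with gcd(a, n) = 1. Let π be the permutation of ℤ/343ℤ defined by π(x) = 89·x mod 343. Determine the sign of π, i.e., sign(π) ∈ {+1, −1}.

-1

Start at x=331: 331 → 304 → 302 → 124 → 60 → 195 → 205 → … (one orbit).
Cycle type of π: 294 + 42 + 6 + 1; total 4 cycles.
sign(π) = (−1)^{n − #cycles} = (−1)^{343−4} = (−1)^339 = -1.
Check: (89/343) = -1 by Zolotarev.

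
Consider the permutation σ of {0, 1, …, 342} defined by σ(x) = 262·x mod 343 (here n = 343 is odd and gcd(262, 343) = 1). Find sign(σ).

Orbit of 286 under x↦262x: [286, 158, 236, 92, 94, 275, 20]… (length divides ord_343(262)).
Cycle lengths of π_262 on ℤ/343ℤ: [294, 42, 6, 1]; 4 cycles in total.
4 cycles on 343: each ℓ→(−1)^(ℓ−1), product (−1)^339 = -1.
Check: (262/343) = -1 by Zolotarev.

-1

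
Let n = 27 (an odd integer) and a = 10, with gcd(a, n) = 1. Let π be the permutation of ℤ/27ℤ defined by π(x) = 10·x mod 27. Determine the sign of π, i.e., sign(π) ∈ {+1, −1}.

+1

Orbit of 19 under x↦10x: [19, 1, 10]… (length divides ord_27(10)).
The orbit structure of x ↦ 10x mod 27: 15 orbits of sizes [3, 3, 3, 3, 3, 3, 1, 1, 1, 1, 1, 1, 1, 1, 1].
With 15 cycles on 27 points, sign = (−1)^{27−15} = +1.
Via Zolotarev, sign(π_{10}) = (10|27) = +1.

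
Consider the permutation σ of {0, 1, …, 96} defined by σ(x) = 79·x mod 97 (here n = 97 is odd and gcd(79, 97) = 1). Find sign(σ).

+1

Orbit of 27 under x↦79x: [27, 96, 18, 64, 12, 75, 8]… (length divides ord_97(79)).
Cycle lengths of π_79 on ℤ/97ℤ: [16, 16, 16, 16, 16, 16, 1]; 7 cycles in total.
With 7 cycles on 97 points, sign = (−1)^{97−7} = +1.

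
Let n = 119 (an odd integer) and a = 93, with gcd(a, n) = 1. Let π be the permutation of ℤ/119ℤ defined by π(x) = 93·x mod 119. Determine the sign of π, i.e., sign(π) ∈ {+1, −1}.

Trace 25: π^k(25) = [25, 64, 2, 67, 43, 72, 32] for k=0..6.
Cycle type of π: 24×4 + 8×2 + 3×2 + 1; total 9 cycles.
119 − 9 = 110 transpositions; sign(π) = (−1)^110 = +1.
The Jacobi symbol (93|119) = +1 (Zolotarev) agrees.

+1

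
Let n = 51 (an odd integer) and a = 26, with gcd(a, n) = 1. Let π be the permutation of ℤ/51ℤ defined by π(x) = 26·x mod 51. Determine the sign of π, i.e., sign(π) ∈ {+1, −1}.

Start at x=2: 2 → 1 → 26 → 13 → 32 → 16 → 8 → … (one orbit).
Cycle lengths of π_26 on ℤ/51ℤ: [8, 8, 8, 8, 8, 8, 2, 1]; 8 cycles in total.
sign(π) = (−1)^{n − #cycles} = (−1)^{51−8} = (−1)^43 = -1.

-1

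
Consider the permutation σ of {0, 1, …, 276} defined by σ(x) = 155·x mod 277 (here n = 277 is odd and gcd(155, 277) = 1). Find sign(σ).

Orbit of 52 under x↦155x: [52, 27, 30, 218, 273, 211, 19]… (length divides ord_277(155)).
π_155 has 13 disjoint cycles with lengths [23, 23, 23, 23, 23, 23, 23, 23, 23, 23, 23, 23, 1] on {0,…,276}.
277 − 13 = 264 transpositions; sign(π) = (−1)^264 = +1.
Via Zolotarev, sign(π_{155}) = (155|277) = +1.

+1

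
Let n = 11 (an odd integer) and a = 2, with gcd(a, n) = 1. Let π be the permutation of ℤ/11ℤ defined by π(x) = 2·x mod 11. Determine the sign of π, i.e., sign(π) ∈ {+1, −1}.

-1

Trace 2: π^k(2) = [2, 4, 8, 5, 10, 9, 7] for k=0..6.
2 cycles of lengths [10, 1].
With 2 cycles on 11 points, sign = (−1)^{11−2} = -1.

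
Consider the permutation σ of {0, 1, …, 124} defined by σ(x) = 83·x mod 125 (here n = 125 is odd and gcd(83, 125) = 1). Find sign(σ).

Trace 87: π^k(87) = [87, 96, 93, 94, 52, 66, 103] for k=0..6.
Decompose π into cycles: lengths [100, 20, 4, 1] (4 cycles, including the fixed point 0).
With 4 cycles on 125 points, sign = (−1)^{125−4} = -1.

-1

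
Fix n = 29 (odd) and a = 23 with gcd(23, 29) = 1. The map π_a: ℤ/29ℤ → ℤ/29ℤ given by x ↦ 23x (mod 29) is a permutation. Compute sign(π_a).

Start at x=25: 25 → 24 → 1 → 23 → 7 → 16 → 20 → 25 (one orbit).
Cycle lengths of π_23 on ℤ/29ℤ: [7, 7, 7, 7, 1]; 5 cycles in total.
n − c = 29 − 5 = 24; sign = (−1)^24 = +1.
Via Zolotarev, sign(π_{23}) = (23|29) = +1.

+1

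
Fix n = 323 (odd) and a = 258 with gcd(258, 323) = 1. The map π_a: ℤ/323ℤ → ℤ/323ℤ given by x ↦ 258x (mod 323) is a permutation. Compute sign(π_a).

Trace 258: π^k(258) = [258, 26, 248, 30, 311, 134, 11] for k=0..6.
π_258 has 14 disjoint cycles with lengths [48, 48, 48, 48, 48, 48, 16, 3, 3, 3, 3, 3, 3, 1] on {0,…,322}.
With 14 cycles on 323 points, sign = (−1)^{323−14} = -1.

-1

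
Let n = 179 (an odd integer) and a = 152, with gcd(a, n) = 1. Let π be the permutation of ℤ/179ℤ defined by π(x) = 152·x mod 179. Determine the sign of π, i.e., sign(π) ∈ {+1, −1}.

-1

Start at x=12: 12 → 34 → 156 → 84 → 59 → 18 → 51 → … (one orbit).
Cycle type of π: 178 + 1; total 2 cycles.
With 2 cycles on 179 points, sign = (−1)^{179−2} = -1.
The Jacobi symbol (152|179) = -1 (Zolotarev) agrees.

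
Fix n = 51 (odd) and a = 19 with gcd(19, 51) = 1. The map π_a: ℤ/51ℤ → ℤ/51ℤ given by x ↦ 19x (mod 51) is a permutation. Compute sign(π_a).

Trace 16: π^k(16) = [16, 49, 13, 43, 1, 19, 4] for k=0..6.
π_19 has 9 disjoint cycles with lengths [8, 8, 8, 8, 8, 8, 1, 1, 1] on {0,…,50}.
sign(π) = (−1)^{n − #cycles} = (−1)^{51−9} = (−1)^42 = +1.
The Jacobi symbol (19|51) = +1 (Zolotarev) agrees.

+1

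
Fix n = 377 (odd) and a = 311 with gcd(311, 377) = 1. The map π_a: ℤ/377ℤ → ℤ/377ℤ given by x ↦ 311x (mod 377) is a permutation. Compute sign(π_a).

Orbit of 183 under x↦311x: [183, 363, 170, 90, 92, 337, 1]… (length divides ord_377(311)).
Cycle lengths of π_311 on ℤ/377ℤ: [28, 28, 28, 28, 28, 28, 28, 28, 28, 28, 28, 28, 28, 2, 2, 2, 2, 2, 2, 1]; 20 cycles in total.
With 20 cycles on 377 points, sign = (−1)^{377−20} = -1.
Via Zolotarev, sign(π_{311}) = (311|377) = -1.

-1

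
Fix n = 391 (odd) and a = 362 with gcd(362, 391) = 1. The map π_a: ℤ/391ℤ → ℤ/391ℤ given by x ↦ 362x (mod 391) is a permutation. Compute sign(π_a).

Start at x=10: 10 → 101 → 199 → 94 → 11 → 72 → 258 → … (one orbit).
Decompose π into cycles: lengths [176, 176, 22, 16, 1] (5 cycles, including the fixed point 0).
With 5 cycles on 391 points, sign = (−1)^{391−5} = +1.
The Jacobi symbol (362|391) = +1 (Zolotarev) agrees.

+1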